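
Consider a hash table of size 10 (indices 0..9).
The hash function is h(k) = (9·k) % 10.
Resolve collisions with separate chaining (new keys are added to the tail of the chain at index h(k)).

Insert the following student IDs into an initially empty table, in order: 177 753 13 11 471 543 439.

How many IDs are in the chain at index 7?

177 -> bucket 3
753 -> bucket 7
13 -> bucket 7 (collision)
11 -> bucket 9
471 -> bucket 9 (collision)
543 -> bucket 7 (collision)
439 -> bucket 1
Final buckets:
0: —
1: 439
2: —
3: 177
4: —
5: —
6: —
7: 753 -> 13 -> 543
8: —
9: 11 -> 471

3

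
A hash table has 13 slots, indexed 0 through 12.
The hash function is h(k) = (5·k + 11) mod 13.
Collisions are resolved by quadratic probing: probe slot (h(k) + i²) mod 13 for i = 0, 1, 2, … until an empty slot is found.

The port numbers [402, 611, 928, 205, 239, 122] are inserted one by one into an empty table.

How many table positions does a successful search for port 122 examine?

402: h=6 -> slot 6
611: h=11 -> slot 11
928: h=10 -> slot 10
205: h=9 -> slot 9
239: h=10, probe 10,11,1 -> slot 1
122: h=10, probe 10,11,1,6,0 -> slot 0
Table: [122, 239, _, _, _, _, 402, _, _, 205, 928, 611, _]
Lookup 122: h=10, probe 10,11,1,6,0 → found at 0.

5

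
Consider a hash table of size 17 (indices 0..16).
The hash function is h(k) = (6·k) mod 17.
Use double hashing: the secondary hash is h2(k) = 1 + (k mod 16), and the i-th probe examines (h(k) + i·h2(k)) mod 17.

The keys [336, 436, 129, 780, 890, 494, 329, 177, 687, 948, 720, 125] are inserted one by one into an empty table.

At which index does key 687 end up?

336: h=10 -> slot 10
436: h=15 -> slot 15
129: h=9 -> slot 9
780: h=5 -> slot 5
890: h=2 -> slot 2
494: h=6 -> slot 6
329: h=2, h2=10, probe 2,12 -> slot 12
177: h=8 -> slot 8
687: h=8, h2=16, probe 8,7 -> slot 7
948: h=10, h2=5, probe 10,15,3 -> slot 3
720: h=2, h2=1, probe 2,3,4 -> slot 4
125: h=2, h2=14, probe 2,16 -> slot 16
Table: [∅, ∅, 890, 948, 720, 780, 494, 687, 177, 129, 336, ∅, 329, ∅, ∅, 436, 125]

7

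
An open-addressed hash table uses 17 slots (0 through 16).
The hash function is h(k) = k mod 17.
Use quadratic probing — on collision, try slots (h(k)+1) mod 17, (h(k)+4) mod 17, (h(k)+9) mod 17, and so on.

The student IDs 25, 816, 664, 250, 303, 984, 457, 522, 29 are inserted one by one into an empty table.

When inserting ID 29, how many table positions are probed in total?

25: h=8 -> slot 8
816: h=0 -> slot 0
664: h=1 -> slot 1
250: h=12 -> slot 12
303: h=14 -> slot 14
984: h=15 -> slot 15
457: h=15, probe 15,16 -> slot 16
522: h=12, probe 12,13 -> slot 13
29: h=12, probe 12,13,16,4 -> slot 4
Table: [816, 664, -, -, 29, -, -, -, 25, -, -, -, 250, 522, 303, 984, 457]

4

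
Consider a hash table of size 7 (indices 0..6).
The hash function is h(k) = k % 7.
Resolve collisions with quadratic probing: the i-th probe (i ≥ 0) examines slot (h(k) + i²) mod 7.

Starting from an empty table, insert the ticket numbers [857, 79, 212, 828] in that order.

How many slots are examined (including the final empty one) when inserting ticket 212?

857 hashes to 3; slot 3 is free → place at 3.
79 hashes to 2; slot 2 is free → place at 2.
212 hashes to 2; 2,3 taken → place at 6.
828 hashes to 2; 2,3,6 taken → place at 4.
Table: [-, -, 79, 857, 828, -, 212]

3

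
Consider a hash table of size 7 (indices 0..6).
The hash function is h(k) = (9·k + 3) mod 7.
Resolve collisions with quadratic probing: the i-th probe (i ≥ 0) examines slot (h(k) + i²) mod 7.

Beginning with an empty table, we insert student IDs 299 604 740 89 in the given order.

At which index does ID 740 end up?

3

Insert 299: h=6, slot 6 empty → index 6.
Insert 604: h=0, slot 0 empty → index 0.
Insert 740: h=6, slots 6,0 occupied → index 3.
Insert 89: h=6, slots 6,0,3 occupied → index 1.
Table: [604, 89, ∅, 740, ∅, ∅, 299]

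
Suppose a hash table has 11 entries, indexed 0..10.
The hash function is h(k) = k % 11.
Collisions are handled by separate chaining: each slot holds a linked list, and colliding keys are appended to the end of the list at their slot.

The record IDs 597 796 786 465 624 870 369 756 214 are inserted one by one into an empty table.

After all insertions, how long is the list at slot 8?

Insert 597: h=3, bucket 3 empty -> new chain.
Insert 796: h=4, bucket 4 empty -> new chain.
Insert 786: h=5, bucket 5 empty -> new chain.
Insert 465: h=3, bucket 3 nonempty -> append to chain.
Insert 624: h=8, bucket 8 empty -> new chain.
Insert 870: h=1, bucket 1 empty -> new chain.
Insert 369: h=6, bucket 6 empty -> new chain.
Insert 756: h=8, bucket 8 nonempty -> append to chain.
Insert 214: h=5, bucket 5 nonempty -> append to chain.
Final buckets:
0: —
1: 870
2: —
3: 597 -> 465
4: 796
5: 786 -> 214
6: 369
7: —
8: 624 -> 756
9: —
10: —

2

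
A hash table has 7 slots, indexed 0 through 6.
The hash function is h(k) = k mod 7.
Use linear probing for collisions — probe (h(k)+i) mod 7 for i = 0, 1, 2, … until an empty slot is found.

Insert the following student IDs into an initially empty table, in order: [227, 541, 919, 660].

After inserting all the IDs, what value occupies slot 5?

Insert 227: h=3, slot 3 empty -> index 3.
Insert 541: h=2, slot 2 empty -> index 2.
Insert 919: h=2, slots 2,3 occupied -> index 4.
Insert 660: h=2, slots 2,3,4 occupied -> index 5.
Table: [-, -, 541, 227, 919, 660, -]

660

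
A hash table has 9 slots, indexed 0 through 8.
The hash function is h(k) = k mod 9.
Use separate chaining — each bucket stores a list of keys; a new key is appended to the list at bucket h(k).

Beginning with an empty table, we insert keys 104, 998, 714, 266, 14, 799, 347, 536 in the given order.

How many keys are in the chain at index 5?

104 → bucket 5
998 → bucket 8
714 → bucket 3
266 → bucket 5 (collision)
14 → bucket 5 (collision)
799 → bucket 7
347 → bucket 5 (collision)
536 → bucket 5 (collision)
Final buckets:
0: ∅
1: ∅
2: ∅
3: 714
4: ∅
5: 104 -> 266 -> 14 -> 347 -> 536
6: ∅
7: 799
8: 998

5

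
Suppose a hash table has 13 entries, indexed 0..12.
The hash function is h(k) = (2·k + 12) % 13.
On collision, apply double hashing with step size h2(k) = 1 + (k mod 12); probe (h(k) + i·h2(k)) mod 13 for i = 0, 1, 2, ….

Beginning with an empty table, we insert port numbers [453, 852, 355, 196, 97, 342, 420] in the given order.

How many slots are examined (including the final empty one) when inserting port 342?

4

453: h=8 → slot 8
852: h=0 → slot 0
355: h=7 → slot 7
196: h=1 → slot 1
97: h=11 → slot 11
342: h=7, h2=7, probe 7,1,8,2 → slot 2
420: h=7, h2=1, probe 7,8,9 → slot 9
Table: [852, 196, 342, ∅, ∅, ∅, ∅, 355, 453, 420, ∅, 97, ∅]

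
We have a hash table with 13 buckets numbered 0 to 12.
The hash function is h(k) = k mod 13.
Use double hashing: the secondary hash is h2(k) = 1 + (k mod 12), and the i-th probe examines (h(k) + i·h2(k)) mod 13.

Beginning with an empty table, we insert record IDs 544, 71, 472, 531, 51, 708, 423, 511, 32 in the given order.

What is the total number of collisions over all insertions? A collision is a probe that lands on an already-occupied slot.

544: h=11 -> slot 11
71: h=6 -> slot 6
472: h=4 -> slot 4
531: h=11, h2=4, probe 11,2 -> slot 2
51: h=12 -> slot 12
708: h=6, h2=1, probe 6,7 -> slot 7
423: h=7, h2=4, probe 7,11,2,6,10 -> slot 10
511: h=4, h2=8, probe 4,12,7,2,10,5 -> slot 5
32: h=6, h2=9, probe 6,2,11,7,3 -> slot 3
Table: [-, -, 531, 32, 472, 511, 71, 708, -, -, 423, 544, 51]

15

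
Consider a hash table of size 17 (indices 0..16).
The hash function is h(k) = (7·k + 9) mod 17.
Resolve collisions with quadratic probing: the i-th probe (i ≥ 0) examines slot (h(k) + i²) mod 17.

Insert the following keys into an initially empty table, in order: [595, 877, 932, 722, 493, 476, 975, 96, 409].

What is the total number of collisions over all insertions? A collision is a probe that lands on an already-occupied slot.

595: h=9 -> slot 9
877: h=11 -> slot 11
932: h=5 -> slot 5
722: h=14 -> slot 14
493: h=9, probe 9,10 -> slot 10
476: h=9, probe 9,10,13 -> slot 13
975: h=0 -> slot 0
96: h=1 -> slot 1
409: h=16 -> slot 16
Table: [975, 96, -, -, -, 932, -, -, -, 595, 493, 877, -, 476, 722, -, 409]

3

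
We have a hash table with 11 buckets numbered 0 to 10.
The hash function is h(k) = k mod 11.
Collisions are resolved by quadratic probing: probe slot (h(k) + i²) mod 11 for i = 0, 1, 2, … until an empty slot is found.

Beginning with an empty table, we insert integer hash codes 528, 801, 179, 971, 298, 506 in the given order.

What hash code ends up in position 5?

528 hashes to 0; slot 0 is free -> place at 0.
801 hashes to 9; slot 9 is free -> place at 9.
179 hashes to 3; slot 3 is free -> place at 3.
971 hashes to 3; 3 taken -> place at 4.
298 hashes to 1; slot 1 is free -> place at 1.
506 hashes to 0; 0,1,4,9 taken -> place at 5.
Table: [528, 298, -, 179, 971, 506, -, -, -, 801, -]

506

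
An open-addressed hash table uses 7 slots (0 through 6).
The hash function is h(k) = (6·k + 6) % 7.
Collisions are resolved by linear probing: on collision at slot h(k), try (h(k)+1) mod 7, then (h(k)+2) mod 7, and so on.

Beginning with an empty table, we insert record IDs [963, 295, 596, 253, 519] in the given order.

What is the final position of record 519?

1

Insert 963: h=2, slot 2 empty → index 2.
Insert 295: h=5, slot 5 empty → index 5.
Insert 596: h=5, slot 5 occupied → index 6.
Insert 253: h=5, slots 5,6 occupied → index 0.
Insert 519: h=5, slots 5,6,0 occupied → index 1.
Table: [253, 519, 963, ., ., 295, 596]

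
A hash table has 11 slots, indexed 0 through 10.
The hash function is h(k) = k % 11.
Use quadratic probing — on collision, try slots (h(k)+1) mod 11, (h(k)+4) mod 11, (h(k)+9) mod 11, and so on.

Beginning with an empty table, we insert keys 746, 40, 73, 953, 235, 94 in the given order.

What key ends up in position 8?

Insert 746: h=9, slot 9 empty → index 9.
Insert 40: h=7, slot 7 empty → index 7.
Insert 73: h=7, slot 7 occupied → index 8.
Insert 953: h=7, slots 7,8 occupied → index 0.
Insert 235: h=4, slot 4 empty → index 4.
Insert 94: h=6, slot 6 empty → index 6.
Table: [953, ., ., ., 235, ., 94, 40, 73, 746, .]

73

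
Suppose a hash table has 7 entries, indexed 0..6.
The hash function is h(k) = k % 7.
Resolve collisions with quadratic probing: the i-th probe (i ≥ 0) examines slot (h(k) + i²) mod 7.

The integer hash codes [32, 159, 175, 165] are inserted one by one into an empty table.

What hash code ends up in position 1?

165

32 hashes to 4; slot 4 is free → place at 4.
159 hashes to 5; slot 5 is free → place at 5.
175 hashes to 0; slot 0 is free → place at 0.
165 hashes to 4; 4,5 taken → place at 1.
Table: [175, 165, ∅, ∅, 32, 159, ∅]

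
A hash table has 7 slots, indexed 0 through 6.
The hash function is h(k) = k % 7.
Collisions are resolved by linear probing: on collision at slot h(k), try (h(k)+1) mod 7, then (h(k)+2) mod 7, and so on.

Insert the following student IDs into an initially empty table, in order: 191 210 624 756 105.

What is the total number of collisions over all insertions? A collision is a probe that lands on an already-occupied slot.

7

Insert 191: h=2, slot 2 empty → index 2.
Insert 210: h=0, slot 0 empty → index 0.
Insert 624: h=1, slot 1 empty → index 1.
Insert 756: h=0, slots 0,1,2 occupied → index 3.
Insert 105: h=0, slots 0,1,2,3 occupied → index 4.
Table: [210, 624, 191, 756, 105, _, _]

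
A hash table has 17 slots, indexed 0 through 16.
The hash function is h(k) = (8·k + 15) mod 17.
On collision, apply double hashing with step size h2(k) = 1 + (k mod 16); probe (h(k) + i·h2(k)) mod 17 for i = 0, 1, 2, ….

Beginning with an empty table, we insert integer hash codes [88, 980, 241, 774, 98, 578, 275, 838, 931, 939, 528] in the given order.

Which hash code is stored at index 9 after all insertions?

275

Insert 88: h=5, slot 5 empty => index 5.
Insert 980: h=1, slot 1 empty => index 1.
Insert 241: h=5, h2=2, slot 5 occupied => index 7.
Insert 774: h=2, slot 2 empty => index 2.
Insert 98: h=0, slot 0 empty => index 0.
Insert 578: h=15, slot 15 empty => index 15.
Insert 275: h=5, h2=4, slot 5 occupied => index 9.
Insert 838: h=4, slot 4 empty => index 4.
Insert 931: h=0, h2=4, slots 0,4 occupied => index 8.
Insert 939: h=13, slot 13 empty => index 13.
Insert 528: h=6, slot 6 empty => index 6.
Table: [98, 980, 774, _, 838, 88, 528, 241, 931, 275, _, _, _, 939, _, 578, _]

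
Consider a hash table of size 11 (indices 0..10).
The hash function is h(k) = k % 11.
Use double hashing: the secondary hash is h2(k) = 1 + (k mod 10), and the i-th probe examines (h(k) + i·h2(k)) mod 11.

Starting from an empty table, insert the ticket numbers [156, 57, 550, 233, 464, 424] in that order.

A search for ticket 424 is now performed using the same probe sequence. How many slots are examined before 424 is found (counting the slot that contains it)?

156: h=2 => slot 2
57: h=2, h2=8, probe 2,10 => slot 10
550: h=0 => slot 0
233: h=2, h2=4, probe 2,6 => slot 6
464: h=2, h2=5, probe 2,7 => slot 7
424: h=6, h2=5, probe 6,0,5 => slot 5
Table: [550, -, 156, -, -, 424, 233, 464, -, -, 57]
Lookup 424: h=6, h2=5, probe 6,0,5 → found at 5.

3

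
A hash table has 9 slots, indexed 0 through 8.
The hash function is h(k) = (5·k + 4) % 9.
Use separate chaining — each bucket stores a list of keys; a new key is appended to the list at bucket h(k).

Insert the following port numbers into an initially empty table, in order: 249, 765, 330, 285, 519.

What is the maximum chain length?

4

Insert 249: h=7, bucket 7 empty -> new chain.
Insert 765: h=4, bucket 4 empty -> new chain.
Insert 330: h=7, bucket 7 nonempty -> append to chain.
Insert 285: h=7, bucket 7 nonempty -> append to chain.
Insert 519: h=7, bucket 7 nonempty -> append to chain.
Final buckets:
0: _
1: _
2: _
3: _
4: 765
5: _
6: _
7: 249 -> 330 -> 285 -> 519
8: _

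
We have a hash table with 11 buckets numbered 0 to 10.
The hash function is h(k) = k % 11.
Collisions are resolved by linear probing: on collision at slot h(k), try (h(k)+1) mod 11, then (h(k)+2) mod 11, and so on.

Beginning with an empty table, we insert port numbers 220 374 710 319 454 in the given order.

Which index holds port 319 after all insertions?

220 hashes to 0; slot 0 is free => place at 0.
374 hashes to 0; 0 taken => place at 1.
710 hashes to 6; slot 6 is free => place at 6.
319 hashes to 0; 0,1 taken => place at 2.
454 hashes to 3; slot 3 is free => place at 3.
Table: [220, 374, 319, 454, -, -, 710, -, -, -, -]

2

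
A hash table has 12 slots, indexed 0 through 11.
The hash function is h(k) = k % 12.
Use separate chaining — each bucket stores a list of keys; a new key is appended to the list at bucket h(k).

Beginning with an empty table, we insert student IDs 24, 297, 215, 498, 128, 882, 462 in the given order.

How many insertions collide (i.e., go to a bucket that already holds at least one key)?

2

Insert 24: h=0, bucket 0 empty → new chain.
Insert 297: h=9, bucket 9 empty → new chain.
Insert 215: h=11, bucket 11 empty → new chain.
Insert 498: h=6, bucket 6 empty → new chain.
Insert 128: h=8, bucket 8 empty → new chain.
Insert 882: h=6, bucket 6 nonempty → append to chain.
Insert 462: h=6, bucket 6 nonempty → append to chain.
Final buckets:
0: 24
1: _
2: _
3: _
4: _
5: _
6: 498 -> 882 -> 462
7: _
8: 128
9: 297
10: _
11: 215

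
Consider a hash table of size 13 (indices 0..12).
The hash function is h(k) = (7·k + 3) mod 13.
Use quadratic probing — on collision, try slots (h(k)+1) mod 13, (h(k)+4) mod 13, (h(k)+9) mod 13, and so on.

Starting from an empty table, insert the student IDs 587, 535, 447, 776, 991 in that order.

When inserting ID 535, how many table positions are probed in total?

Insert 587: h=4, slot 4 empty -> index 4.
Insert 535: h=4, slot 4 occupied -> index 5.
Insert 447: h=12, slot 12 empty -> index 12.
Insert 776: h=1, slot 1 empty -> index 1.
Insert 991: h=11, slot 11 empty -> index 11.
Table: [-, 776, -, -, 587, 535, -, -, -, -, -, 991, 447]

2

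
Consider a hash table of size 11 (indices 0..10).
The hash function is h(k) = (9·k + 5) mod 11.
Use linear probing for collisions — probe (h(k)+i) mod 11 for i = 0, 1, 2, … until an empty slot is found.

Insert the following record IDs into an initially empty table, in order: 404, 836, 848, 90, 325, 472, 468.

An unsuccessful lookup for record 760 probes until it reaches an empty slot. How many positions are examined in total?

404: h=0 -> slot 0
836: h=5 -> slot 5
848: h=3 -> slot 3
90: h=1 -> slot 1
325: h=4 -> slot 4
472: h=7 -> slot 7
468: h=4, probe 4,5,6 -> slot 6
Table: [404, 90, ∅, 848, 325, 836, 468, 472, ∅, ∅, ∅]
Lookup 760: h=3, probe 3,4,5,6,7,8 → slot 8 empty, not found.

6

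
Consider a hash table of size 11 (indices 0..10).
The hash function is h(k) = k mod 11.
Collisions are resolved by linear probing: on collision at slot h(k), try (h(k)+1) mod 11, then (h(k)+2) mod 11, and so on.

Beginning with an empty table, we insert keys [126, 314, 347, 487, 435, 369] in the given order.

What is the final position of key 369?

9

Insert 126: h=5, slot 5 empty => index 5.
Insert 314: h=6, slot 6 empty => index 6.
Insert 347: h=6, slot 6 occupied => index 7.
Insert 487: h=3, slot 3 empty => index 3.
Insert 435: h=6, slots 6,7 occupied => index 8.
Insert 369: h=6, slots 6,7,8 occupied => index 9.
Table: [., ., ., 487, ., 126, 314, 347, 435, 369, .]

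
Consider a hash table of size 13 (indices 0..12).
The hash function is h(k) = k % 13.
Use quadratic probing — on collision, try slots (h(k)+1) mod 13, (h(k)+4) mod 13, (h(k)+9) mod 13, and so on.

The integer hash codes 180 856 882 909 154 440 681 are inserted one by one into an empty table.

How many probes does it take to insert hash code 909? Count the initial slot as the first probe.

180 hashes to 11; slot 11 is free -> place at 11.
856 hashes to 11; 11 taken -> place at 12.
882 hashes to 11; 11,12 taken -> place at 2.
909 hashes to 12; 12 taken -> place at 0.
154 hashes to 11; 11,12,2 taken -> place at 7.
440 hashes to 11; 11,12,2,7 taken -> place at 1.
681 hashes to 5; slot 5 is free -> place at 5.
Table: [909, 440, 882, _, _, 681, _, 154, _, _, _, 180, 856]

2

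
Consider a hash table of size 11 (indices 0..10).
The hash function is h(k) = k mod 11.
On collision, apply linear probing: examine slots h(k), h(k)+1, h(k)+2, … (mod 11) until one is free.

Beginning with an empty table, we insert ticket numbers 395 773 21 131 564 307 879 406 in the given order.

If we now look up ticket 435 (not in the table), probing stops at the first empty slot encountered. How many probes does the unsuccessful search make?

2

395: h=10 => slot 10
773: h=3 => slot 3
21: h=10, probe 10,0 => slot 0
131: h=10, probe 10,0,1 => slot 1
564: h=3, probe 3,4 => slot 4
307: h=10, probe 10,0,1,2 => slot 2
879: h=10, probe 10,0,1,2,3,4,5 => slot 5
406: h=10, probe 10,0,1,2,3,4,5,6 => slot 6
Table: [21, 131, 307, 773, 564, 879, 406, -, -, -, 395]
Lookup 435: h=6, probe 6,7 → slot 7 empty, not found.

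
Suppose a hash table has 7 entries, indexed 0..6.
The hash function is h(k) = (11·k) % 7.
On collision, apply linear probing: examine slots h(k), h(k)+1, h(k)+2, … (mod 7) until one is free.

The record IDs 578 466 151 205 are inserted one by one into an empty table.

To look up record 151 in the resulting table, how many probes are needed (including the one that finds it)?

578 hashes to 2; slot 2 is free => place at 2.
466 hashes to 2; 2 taken => place at 3.
151 hashes to 2; 2,3 taken => place at 4.
205 hashes to 1; slot 1 is free => place at 1.
Table: [∅, 205, 578, 466, 151, ∅, ∅]
Lookup 151: h=2, probe 2,3,4 → found at 4.

3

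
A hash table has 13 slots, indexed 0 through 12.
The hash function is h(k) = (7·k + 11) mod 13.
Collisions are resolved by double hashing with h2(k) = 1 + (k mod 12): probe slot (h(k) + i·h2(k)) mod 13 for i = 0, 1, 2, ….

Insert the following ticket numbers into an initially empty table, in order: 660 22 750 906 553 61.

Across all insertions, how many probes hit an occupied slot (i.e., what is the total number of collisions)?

6

Insert 660: h=3, slot 3 empty => index 3.
Insert 22: h=9, slot 9 empty => index 9.
Insert 750: h=9, h2=7, slots 9,3 occupied => index 10.
Insert 906: h=9, h2=7, slots 9,3,10 occupied => index 4.
Insert 553: h=8, slot 8 empty => index 8.
Insert 61: h=9, h2=2, slot 9 occupied => index 11.
Table: [-, -, -, 660, 906, -, -, -, 553, 22, 750, 61, -]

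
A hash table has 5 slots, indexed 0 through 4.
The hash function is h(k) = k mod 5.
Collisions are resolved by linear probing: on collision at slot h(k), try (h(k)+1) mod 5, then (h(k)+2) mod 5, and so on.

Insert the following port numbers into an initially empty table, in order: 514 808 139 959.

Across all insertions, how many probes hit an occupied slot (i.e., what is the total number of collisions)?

Insert 514: h=4, slot 4 empty → index 4.
Insert 808: h=3, slot 3 empty → index 3.
Insert 139: h=4, slot 4 occupied → index 0.
Insert 959: h=4, slots 4,0 occupied → index 1.
Table: [139, 959, ., 808, 514]

3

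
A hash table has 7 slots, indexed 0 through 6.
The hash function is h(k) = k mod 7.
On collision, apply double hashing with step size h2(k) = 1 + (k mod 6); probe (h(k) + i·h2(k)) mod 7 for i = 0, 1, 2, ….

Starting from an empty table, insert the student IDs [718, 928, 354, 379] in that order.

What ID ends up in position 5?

Insert 718: h=4, slot 4 empty => index 4.
Insert 928: h=4, h2=5, slot 4 occupied => index 2.
Insert 354: h=4, h2=1, slot 4 occupied => index 5.
Insert 379: h=1, slot 1 empty => index 1.
Table: [_, 379, 928, _, 718, 354, _]

354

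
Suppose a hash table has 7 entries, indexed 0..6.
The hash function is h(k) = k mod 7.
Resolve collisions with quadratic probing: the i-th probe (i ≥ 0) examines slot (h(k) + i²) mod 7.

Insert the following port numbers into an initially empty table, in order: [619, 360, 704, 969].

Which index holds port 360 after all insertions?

619 hashes to 3; slot 3 is free -> place at 3.
360 hashes to 3; 3 taken -> place at 4.
704 hashes to 4; 4 taken -> place at 5.
969 hashes to 3; 3,4 taken -> place at 0.
Table: [969, _, _, 619, 360, 704, _]

4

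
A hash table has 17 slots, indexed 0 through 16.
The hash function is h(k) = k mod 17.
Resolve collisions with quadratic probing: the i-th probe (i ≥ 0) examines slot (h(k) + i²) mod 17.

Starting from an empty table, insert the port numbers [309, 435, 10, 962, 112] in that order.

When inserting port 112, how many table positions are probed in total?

309 hashes to 3; slot 3 is free -> place at 3.
435 hashes to 10; slot 10 is free -> place at 10.
10 hashes to 10; 10 taken -> place at 11.
962 hashes to 10; 10,11 taken -> place at 14.
112 hashes to 10; 10,11,14 taken -> place at 2.
Table: [—, —, 112, 309, —, —, —, —, —, —, 435, 10, —, —, 962, —, —]

4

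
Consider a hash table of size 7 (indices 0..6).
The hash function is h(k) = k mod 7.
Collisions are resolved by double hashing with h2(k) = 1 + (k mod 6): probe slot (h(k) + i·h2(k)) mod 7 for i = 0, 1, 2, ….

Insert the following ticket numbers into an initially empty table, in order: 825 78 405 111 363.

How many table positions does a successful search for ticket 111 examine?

3

825 hashes to 6; slot 6 is free → place at 6.
78 hashes to 1; slot 1 is free → place at 1.
405 hashes to 6, h2=4; 6 taken → place at 3.
111 hashes to 6, h2=4; 6,3 taken → place at 0.
363 hashes to 6, h2=4; 6,3,0 taken → place at 4.
Table: [111, 78, ∅, 405, 363, ∅, 825]
Lookup 111: h=6, h2=4, probe 6,3,0 → found at 0.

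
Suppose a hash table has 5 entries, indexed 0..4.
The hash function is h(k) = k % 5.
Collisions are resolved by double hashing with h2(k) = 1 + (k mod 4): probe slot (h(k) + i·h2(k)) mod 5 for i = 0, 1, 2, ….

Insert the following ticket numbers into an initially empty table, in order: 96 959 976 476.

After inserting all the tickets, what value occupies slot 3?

96 hashes to 1; slot 1 is free => place at 1.
959 hashes to 4; slot 4 is free => place at 4.
976 hashes to 1, h2=1; 1 taken => place at 2.
476 hashes to 1, h2=1; 1,2 taken => place at 3.
Table: [—, 96, 976, 476, 959]

476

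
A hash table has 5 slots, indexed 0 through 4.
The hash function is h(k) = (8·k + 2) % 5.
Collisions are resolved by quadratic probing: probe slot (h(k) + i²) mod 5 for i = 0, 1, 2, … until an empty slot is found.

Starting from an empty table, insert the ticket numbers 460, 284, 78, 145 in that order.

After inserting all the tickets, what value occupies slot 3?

460 hashes to 2; slot 2 is free => place at 2.
284 hashes to 4; slot 4 is free => place at 4.
78 hashes to 1; slot 1 is free => place at 1.
145 hashes to 2; 2 taken => place at 3.
Table: [∅, 78, 460, 145, 284]

145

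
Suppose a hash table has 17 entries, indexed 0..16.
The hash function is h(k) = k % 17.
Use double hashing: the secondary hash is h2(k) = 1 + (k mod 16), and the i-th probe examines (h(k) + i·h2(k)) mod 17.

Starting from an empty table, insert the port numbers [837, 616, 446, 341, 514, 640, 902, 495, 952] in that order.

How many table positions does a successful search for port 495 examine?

3

Insert 837: h=4, slot 4 empty => index 4.
Insert 616: h=4, h2=9, slot 4 occupied => index 13.
Insert 446: h=4, h2=15, slot 4 occupied => index 2.
Insert 341: h=1, slot 1 empty => index 1.
Insert 514: h=4, h2=3, slot 4 occupied => index 7.
Insert 640: h=11, slot 11 empty => index 11.
Insert 902: h=1, h2=7, slot 1 occupied => index 8.
Insert 495: h=2, h2=16, slots 2,1 occupied => index 0.
Insert 952: h=0, h2=9, slot 0 occupied => index 9.
Table: [495, 341, 446, -, 837, -, -, 514, 902, 952, -, 640, -, 616, -, -, -]
Lookup 495: h=2, h2=16, probe 2,1,0 → found at 0.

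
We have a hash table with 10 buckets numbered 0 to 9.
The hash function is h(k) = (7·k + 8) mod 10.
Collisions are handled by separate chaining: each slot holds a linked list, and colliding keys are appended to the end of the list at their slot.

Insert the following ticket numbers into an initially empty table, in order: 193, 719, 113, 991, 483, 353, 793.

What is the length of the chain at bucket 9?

193 → bucket 9
719 → bucket 1
113 → bucket 9 (collision)
991 → bucket 5
483 → bucket 9 (collision)
353 → bucket 9 (collision)
793 → bucket 9 (collision)
Final buckets:
0: _
1: 719
2: _
3: _
4: _
5: 991
6: _
7: _
8: _
9: 193 -> 113 -> 483 -> 353 -> 793

5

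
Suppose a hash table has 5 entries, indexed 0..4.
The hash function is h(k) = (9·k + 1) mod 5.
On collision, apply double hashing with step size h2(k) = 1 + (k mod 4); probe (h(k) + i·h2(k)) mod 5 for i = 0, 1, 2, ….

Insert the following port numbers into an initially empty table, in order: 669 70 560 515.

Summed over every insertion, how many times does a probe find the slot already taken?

669: h=2 → slot 2
70: h=1 → slot 1
560: h=1, h2=1, probe 1,2,3 → slot 3
515: h=1, h2=4, probe 1,0 → slot 0
Table: [515, 70, 669, 560, .]

3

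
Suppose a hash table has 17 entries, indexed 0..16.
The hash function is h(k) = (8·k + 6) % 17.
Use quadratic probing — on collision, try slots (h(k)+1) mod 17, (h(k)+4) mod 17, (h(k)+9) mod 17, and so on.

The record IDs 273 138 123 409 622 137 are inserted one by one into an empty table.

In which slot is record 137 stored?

273 hashes to 14; slot 14 is free => place at 14.
138 hashes to 5; slot 5 is free => place at 5.
123 hashes to 4; slot 4 is free => place at 4.
409 hashes to 14; 14 taken => place at 15.
622 hashes to 1; slot 1 is free => place at 1.
137 hashes to 14; 14,15,1 taken => place at 6.
Table: [-, 622, -, -, 123, 138, 137, -, -, -, -, -, -, -, 273, 409, -]

6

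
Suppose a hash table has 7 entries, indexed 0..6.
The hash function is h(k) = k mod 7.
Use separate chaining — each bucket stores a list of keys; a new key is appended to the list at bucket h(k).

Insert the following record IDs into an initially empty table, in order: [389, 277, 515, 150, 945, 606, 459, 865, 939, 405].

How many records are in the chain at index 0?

1

Insert 389: h=4, bucket 4 empty -> new chain.
Insert 277: h=4, bucket 4 nonempty -> append to chain.
Insert 515: h=4, bucket 4 nonempty -> append to chain.
Insert 150: h=3, bucket 3 empty -> new chain.
Insert 945: h=0, bucket 0 empty -> new chain.
Insert 606: h=4, bucket 4 nonempty -> append to chain.
Insert 459: h=4, bucket 4 nonempty -> append to chain.
Insert 865: h=4, bucket 4 nonempty -> append to chain.
Insert 939: h=1, bucket 1 empty -> new chain.
Insert 405: h=6, bucket 6 empty -> new chain.
Final buckets:
0: 945
1: 939
2: _
3: 150
4: 389 -> 277 -> 515 -> 606 -> 459 -> 865
5: _
6: 405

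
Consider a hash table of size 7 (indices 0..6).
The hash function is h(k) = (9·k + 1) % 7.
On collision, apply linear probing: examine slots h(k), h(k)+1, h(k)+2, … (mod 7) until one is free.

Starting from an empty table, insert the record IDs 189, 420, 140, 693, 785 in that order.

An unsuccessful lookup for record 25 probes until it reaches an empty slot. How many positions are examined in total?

5

189: h=1 → slot 1
420: h=1, probe 1,2 → slot 2
140: h=1, probe 1,2,3 → slot 3
693: h=1, probe 1,2,3,4 → slot 4
785: h=3, probe 3,4,5 → slot 5
Table: [—, 189, 420, 140, 693, 785, —]
Lookup 25: h=2, probe 2,3,4,5,6 → slot 6 empty, not found.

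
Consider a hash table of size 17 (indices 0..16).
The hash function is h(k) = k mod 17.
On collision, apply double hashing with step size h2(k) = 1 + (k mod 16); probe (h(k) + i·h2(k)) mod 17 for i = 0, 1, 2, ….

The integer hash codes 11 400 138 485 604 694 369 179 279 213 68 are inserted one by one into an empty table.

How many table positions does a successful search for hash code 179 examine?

11 hashes to 11; slot 11 is free -> place at 11.
400 hashes to 9; slot 9 is free -> place at 9.
138 hashes to 2; slot 2 is free -> place at 2.
485 hashes to 9, h2=6; 9 taken -> place at 15.
604 hashes to 9, h2=13; 9 taken -> place at 5.
694 hashes to 14; slot 14 is free -> place at 14.
369 hashes to 12; slot 12 is free -> place at 12.
179 hashes to 9, h2=4; 9 taken -> place at 13.
279 hashes to 7; slot 7 is free -> place at 7.
213 hashes to 9, h2=6; 9,15 taken -> place at 4.
68 hashes to 0; slot 0 is free -> place at 0.
Table: [68, ., 138, ., 213, 604, ., 279, ., 400, ., 11, 369, 179, 694, 485, .]
Lookup 179: h=9, h2=4, probe 9,13 → found at 13.

2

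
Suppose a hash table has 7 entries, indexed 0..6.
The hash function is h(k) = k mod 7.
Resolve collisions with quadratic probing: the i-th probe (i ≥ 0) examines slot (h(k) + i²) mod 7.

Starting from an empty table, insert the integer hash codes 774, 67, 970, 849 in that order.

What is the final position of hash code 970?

1

Insert 774: h=4, slot 4 empty => index 4.
Insert 67: h=4, slot 4 occupied => index 5.
Insert 970: h=4, slots 4,5 occupied => index 1.
Insert 849: h=2, slot 2 empty => index 2.
Table: [_, 970, 849, _, 774, 67, _]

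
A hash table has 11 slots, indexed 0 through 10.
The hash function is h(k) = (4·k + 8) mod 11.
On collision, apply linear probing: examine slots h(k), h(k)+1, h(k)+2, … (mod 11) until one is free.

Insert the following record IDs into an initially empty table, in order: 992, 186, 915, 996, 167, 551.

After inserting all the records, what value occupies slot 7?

167

992 hashes to 5; slot 5 is free → place at 5.
186 hashes to 4; slot 4 is free → place at 4.
915 hashes to 5; 5 taken → place at 6.
996 hashes to 10; slot 10 is free → place at 10.
167 hashes to 5; 5,6 taken → place at 7.
551 hashes to 1; slot 1 is free → place at 1.
Table: [—, 551, —, —, 186, 992, 915, 167, —, —, 996]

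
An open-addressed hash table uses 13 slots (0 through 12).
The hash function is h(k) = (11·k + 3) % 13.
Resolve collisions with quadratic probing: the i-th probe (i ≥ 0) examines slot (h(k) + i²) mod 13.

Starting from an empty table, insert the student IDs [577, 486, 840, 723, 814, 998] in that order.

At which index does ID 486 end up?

7

Insert 577: h=6, slot 6 empty -> index 6.
Insert 486: h=6, slot 6 occupied -> index 7.
Insert 840: h=0, slot 0 empty -> index 0.
Insert 723: h=0, slot 0 occupied -> index 1.
Insert 814: h=0, slots 0,1 occupied -> index 4.
Insert 998: h=9, slot 9 empty -> index 9.
Table: [840, 723, —, —, 814, —, 577, 486, —, 998, —, —, —]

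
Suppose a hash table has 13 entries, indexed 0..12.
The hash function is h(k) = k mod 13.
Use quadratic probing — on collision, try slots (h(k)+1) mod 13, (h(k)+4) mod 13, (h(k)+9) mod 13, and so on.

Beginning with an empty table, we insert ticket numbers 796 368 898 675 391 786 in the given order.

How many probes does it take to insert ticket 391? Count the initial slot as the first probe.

Insert 796: h=3, slot 3 empty -> index 3.
Insert 368: h=4, slot 4 empty -> index 4.
Insert 898: h=1, slot 1 empty -> index 1.
Insert 675: h=12, slot 12 empty -> index 12.
Insert 391: h=1, slot 1 occupied -> index 2.
Insert 786: h=6, slot 6 empty -> index 6.
Table: [-, 898, 391, 796, 368, -, 786, -, -, -, -, -, 675]

2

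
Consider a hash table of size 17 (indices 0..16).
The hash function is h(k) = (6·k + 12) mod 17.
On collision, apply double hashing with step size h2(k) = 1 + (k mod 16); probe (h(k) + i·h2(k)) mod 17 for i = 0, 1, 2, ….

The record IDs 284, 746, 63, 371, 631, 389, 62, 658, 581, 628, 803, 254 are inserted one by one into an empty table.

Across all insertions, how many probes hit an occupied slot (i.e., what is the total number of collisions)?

16

Insert 284: h=16, slot 16 empty => index 16.
Insert 746: h=0, slot 0 empty => index 0.
Insert 63: h=16, h2=16, slot 16 occupied => index 15.
Insert 371: h=11, slot 11 empty => index 11.
Insert 631: h=7, slot 7 empty => index 7.
Insert 389: h=0, h2=6, slot 0 occupied => index 6.
Insert 62: h=10, slot 10 empty => index 10.
Insert 658: h=16, h2=3, slot 16 occupied => index 2.
Insert 581: h=13, slot 13 empty => index 13.
Insert 628: h=6, h2=5, slots 6,11,16 occupied => index 4.
Insert 803: h=2, h2=4, slots 2,6,10 occupied => index 14.
Insert 254: h=6, h2=15, slots 6,4,2,0,15,13,11 occupied => index 9.
Table: [746, ., 658, ., 628, ., 389, 631, ., 254, 62, 371, ., 581, 803, 63, 284]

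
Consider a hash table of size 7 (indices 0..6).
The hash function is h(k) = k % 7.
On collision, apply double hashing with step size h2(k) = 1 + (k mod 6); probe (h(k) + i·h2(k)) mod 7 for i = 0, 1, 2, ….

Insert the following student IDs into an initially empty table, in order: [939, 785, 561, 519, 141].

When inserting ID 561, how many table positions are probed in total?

2

939 hashes to 1; slot 1 is free -> place at 1.
785 hashes to 1, h2=6; 1 taken -> place at 0.
561 hashes to 1, h2=4; 1 taken -> place at 5.
519 hashes to 1, h2=4; 1,5 taken -> place at 2.
141 hashes to 1, h2=4; 1,5,2 taken -> place at 6.
Table: [785, 939, 519, ∅, ∅, 561, 141]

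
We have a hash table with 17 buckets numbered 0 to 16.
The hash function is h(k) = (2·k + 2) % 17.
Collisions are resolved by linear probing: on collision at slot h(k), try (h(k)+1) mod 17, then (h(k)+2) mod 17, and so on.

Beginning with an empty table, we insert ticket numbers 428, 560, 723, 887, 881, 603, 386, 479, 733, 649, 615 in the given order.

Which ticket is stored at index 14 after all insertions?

615

428 hashes to 8; slot 8 is free => place at 8.
560 hashes to 0; slot 0 is free => place at 0.
723 hashes to 3; slot 3 is free => place at 3.
887 hashes to 8; 8 taken => place at 9.
881 hashes to 13; slot 13 is free => place at 13.
603 hashes to 1; slot 1 is free => place at 1.
386 hashes to 9; 9 taken => place at 10.
479 hashes to 8; 8,9,10 taken => place at 11.
733 hashes to 6; slot 6 is free => place at 6.
649 hashes to 8; 8,9,10,11 taken => place at 12.
615 hashes to 8; 8,9,10,11,12,13 taken => place at 14.
Table: [560, 603, ., 723, ., ., 733, ., 428, 887, 386, 479, 649, 881, 615, ., .]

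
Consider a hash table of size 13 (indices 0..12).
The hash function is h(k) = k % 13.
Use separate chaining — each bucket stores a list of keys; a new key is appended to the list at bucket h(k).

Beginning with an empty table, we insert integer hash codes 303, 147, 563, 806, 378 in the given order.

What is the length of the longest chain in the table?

303 → bucket 4
147 → bucket 4 (collision)
563 → bucket 4 (collision)
806 → bucket 0
378 → bucket 1
Final buckets:
0: 806
1: 378
2: ∅
3: ∅
4: 303 -> 147 -> 563
5: ∅
6: ∅
7: ∅
8: ∅
9: ∅
10: ∅
11: ∅
12: ∅

3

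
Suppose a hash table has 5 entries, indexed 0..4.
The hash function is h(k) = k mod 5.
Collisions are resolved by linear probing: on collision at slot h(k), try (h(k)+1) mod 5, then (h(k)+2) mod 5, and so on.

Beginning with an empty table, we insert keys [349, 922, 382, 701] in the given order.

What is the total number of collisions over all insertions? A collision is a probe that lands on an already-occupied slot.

349 hashes to 4; slot 4 is free -> place at 4.
922 hashes to 2; slot 2 is free -> place at 2.
382 hashes to 2; 2 taken -> place at 3.
701 hashes to 1; slot 1 is free -> place at 1.
Table: [—, 701, 922, 382, 349]

1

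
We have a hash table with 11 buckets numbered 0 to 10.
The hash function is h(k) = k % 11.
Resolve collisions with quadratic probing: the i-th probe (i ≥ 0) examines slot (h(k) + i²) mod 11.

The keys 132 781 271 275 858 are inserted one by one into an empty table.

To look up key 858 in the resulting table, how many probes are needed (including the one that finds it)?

4

132: h=0 => slot 0
781: h=0, probe 0,1 => slot 1
271: h=7 => slot 7
275: h=0, probe 0,1,4 => slot 4
858: h=0, probe 0,1,4,9 => slot 9
Table: [132, 781, ., ., 275, ., ., 271, ., 858, .]
Lookup 858: h=0, probe 0,1,4,9 → found at 9.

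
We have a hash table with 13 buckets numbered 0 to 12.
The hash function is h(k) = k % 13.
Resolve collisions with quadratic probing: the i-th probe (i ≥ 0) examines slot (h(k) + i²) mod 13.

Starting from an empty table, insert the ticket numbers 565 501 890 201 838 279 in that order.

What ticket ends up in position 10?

565 hashes to 6; slot 6 is free → place at 6.
501 hashes to 7; slot 7 is free → place at 7.
890 hashes to 6; 6,7 taken → place at 10.
201 hashes to 6; 6,7,10 taken → place at 2.
838 hashes to 6; 6,7,10,2 taken → place at 9.
279 hashes to 6; 6,7,10,2,9 taken → place at 5.
Table: [_, _, 201, _, _, 279, 565, 501, _, 838, 890, _, _]

890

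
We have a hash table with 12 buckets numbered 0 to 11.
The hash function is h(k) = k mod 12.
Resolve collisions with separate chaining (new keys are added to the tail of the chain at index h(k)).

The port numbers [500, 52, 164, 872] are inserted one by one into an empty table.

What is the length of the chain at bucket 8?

Insert 500: h=8, bucket 8 empty -> new chain.
Insert 52: h=4, bucket 4 empty -> new chain.
Insert 164: h=8, bucket 8 nonempty -> append to chain.
Insert 872: h=8, bucket 8 nonempty -> append to chain.
Final buckets:
0: _
1: _
2: _
3: _
4: 52
5: _
6: _
7: _
8: 500 -> 164 -> 872
9: _
10: _
11: _

3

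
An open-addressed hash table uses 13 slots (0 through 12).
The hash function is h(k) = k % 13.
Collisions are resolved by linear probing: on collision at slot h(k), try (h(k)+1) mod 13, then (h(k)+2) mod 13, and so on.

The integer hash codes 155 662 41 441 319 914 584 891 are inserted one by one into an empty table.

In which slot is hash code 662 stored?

0

Insert 155: h=12, slot 12 empty -> index 12.
Insert 662: h=12, slot 12 occupied -> index 0.
Insert 41: h=2, slot 2 empty -> index 2.
Insert 441: h=12, slots 12,0 occupied -> index 1.
Insert 319: h=7, slot 7 empty -> index 7.
Insert 914: h=4, slot 4 empty -> index 4.
Insert 584: h=12, slots 12,0,1,2 occupied -> index 3.
Insert 891: h=7, slot 7 occupied -> index 8.
Table: [662, 441, 41, 584, 914, _, _, 319, 891, _, _, _, 155]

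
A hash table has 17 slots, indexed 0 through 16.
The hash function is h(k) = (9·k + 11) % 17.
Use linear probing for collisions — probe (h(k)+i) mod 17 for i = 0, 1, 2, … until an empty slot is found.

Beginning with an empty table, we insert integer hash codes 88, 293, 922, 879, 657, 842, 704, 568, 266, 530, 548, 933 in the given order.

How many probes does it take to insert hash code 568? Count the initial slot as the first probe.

88 hashes to 4; slot 4 is free -> place at 4.
293 hashes to 13; slot 13 is free -> place at 13.
922 hashes to 13; 13 taken -> place at 14.
879 hashes to 0; slot 0 is free -> place at 0.
657 hashes to 8; slot 8 is free -> place at 8.
842 hashes to 7; slot 7 is free -> place at 7.
704 hashes to 6; slot 6 is free -> place at 6.
568 hashes to 6; 6,7,8 taken -> place at 9.
266 hashes to 8; 8,9 taken -> place at 10.
530 hashes to 4; 4 taken -> place at 5.
548 hashes to 13; 13,14 taken -> place at 15.
933 hashes to 10; 10 taken -> place at 11.
Table: [879, ., ., ., 88, 530, 704, 842, 657, 568, 266, 933, ., 293, 922, 548, .]

4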